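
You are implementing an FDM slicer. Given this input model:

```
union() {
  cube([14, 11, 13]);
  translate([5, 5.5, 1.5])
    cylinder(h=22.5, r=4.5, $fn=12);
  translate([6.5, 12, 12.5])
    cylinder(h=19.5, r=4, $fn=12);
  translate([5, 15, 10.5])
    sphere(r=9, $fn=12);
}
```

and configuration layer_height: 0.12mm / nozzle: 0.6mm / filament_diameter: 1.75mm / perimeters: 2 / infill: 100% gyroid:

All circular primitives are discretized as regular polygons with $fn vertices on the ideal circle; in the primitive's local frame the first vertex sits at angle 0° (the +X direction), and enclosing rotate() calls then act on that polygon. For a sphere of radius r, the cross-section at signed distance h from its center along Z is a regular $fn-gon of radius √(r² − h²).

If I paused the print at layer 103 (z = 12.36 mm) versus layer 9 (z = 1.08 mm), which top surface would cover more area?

Layer 103 (z = 12.36): the 14×11 cube contributes its full rectangle (area 154.00 mm²); the r=4.5 cylinder at (5, 5.5) gives a regular 12-gon of circumradius 4.5 (constant along its height) (area = (12/2)·4.500²·sin(360°/12) = 60.75 mm²); the cylinder at (6.5, 12) does not reach this height (z outside [12.5, 32]); the sphere at (5, 15): section is a regular 12-gon, circumradius = √(r²−h²) = √(9²−1.86²) = 8.806 (area = (12/2)·8.806²·sin(360°/12) = 232.62 mm²); Combining (union): the regions partially overlap — summed areas 447.37 mm² minus the doubly-counted overlap 106.37 mm² gives 341.00 mm² — area = 341.00 mm². So its area = 341.00 mm². Layer 9 (z = 1.08): the cube (footprint 14×11) is included at this height (area 154.00 mm²); the cylinder at (5, 5.5) does not reach this height (z outside [1.5, 24]); the cylinder at (6.5, 12) is not intersected at this z (z outside [12.5, 32]); the sphere at (5, 15) is absent (|z−center|=9.420 > r=9); Combining (union): only the 14×11 cube is present, so the union is just that shape — area = 154.00 mm². So its area = 154.00 mm². Layer 103 is larger (341.00 vs 154.00 mm²).

layer 103 (z = 12.36 mm)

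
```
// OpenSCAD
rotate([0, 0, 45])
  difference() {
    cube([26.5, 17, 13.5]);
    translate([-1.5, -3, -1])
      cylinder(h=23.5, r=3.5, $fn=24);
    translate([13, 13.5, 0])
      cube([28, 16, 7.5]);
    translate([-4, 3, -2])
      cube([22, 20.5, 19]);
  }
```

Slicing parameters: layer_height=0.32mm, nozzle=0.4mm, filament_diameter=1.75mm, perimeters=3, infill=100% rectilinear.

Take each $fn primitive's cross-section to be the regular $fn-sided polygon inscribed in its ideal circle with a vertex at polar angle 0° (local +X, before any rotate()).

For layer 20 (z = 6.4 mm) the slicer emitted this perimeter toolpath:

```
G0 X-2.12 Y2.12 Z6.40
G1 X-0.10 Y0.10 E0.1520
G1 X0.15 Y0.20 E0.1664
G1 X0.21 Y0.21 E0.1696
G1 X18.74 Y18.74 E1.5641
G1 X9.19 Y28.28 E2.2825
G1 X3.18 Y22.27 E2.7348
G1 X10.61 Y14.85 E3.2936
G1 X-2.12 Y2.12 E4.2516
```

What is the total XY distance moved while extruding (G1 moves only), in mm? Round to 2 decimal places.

79.89 mm

Sum the Euclidean lengths of each G1 segment: total = 79.89 mm.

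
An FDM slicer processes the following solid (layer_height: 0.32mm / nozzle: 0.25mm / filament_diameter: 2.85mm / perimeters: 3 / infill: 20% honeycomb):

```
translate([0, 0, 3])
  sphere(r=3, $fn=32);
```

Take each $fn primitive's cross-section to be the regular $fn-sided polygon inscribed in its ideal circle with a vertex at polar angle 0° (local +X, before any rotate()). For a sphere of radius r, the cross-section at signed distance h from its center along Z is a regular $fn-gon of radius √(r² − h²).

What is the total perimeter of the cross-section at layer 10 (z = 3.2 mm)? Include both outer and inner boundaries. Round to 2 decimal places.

At z = 3.2 mm: the r=3 sphere contributes a regular 32-gon of circumradius √(3²−0.2²) = 2.993 (perimeter = 2·32·2.993·sin(180°/32) = 18.78 mm). Overall, the cross-section is a single solid region. Total boundary length (outer) = 18.78 mm.

18.78 mm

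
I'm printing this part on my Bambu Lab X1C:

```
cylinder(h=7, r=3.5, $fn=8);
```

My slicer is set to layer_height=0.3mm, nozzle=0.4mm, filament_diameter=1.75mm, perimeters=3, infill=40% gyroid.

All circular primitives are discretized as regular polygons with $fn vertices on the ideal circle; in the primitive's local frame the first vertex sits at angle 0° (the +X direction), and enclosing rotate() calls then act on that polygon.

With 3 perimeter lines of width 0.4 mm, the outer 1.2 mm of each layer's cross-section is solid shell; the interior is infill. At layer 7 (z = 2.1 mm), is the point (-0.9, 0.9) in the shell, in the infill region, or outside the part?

At z = 2.1 mm: the cylinder: section is a regular 8-gon, circumradius r=3.5. Overall, the cross-section is a single solid region. The nearest boundary edge runs (0.00, 3.50)→(-2.47, 2.47); distance from the point to it = 2.06 mm. The point is inside the cross-section and 2.06 mm from the nearest boundary — more than the 1.2 mm shell width (3 × 0.4), so it's in the infill interior.

infill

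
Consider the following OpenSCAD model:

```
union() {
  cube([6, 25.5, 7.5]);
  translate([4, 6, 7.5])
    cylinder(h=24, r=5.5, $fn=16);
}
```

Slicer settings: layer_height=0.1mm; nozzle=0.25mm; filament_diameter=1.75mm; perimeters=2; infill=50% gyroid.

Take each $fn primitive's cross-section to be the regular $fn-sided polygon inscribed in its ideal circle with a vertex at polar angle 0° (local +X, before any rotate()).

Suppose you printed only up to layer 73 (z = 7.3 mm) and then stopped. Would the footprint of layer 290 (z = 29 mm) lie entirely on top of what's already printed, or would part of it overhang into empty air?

Compare the two slices. At z = 7.3: the cube is present — its section is the full 6×25.5 rectangle (area 153.00 mm²); the cylinder at (4, 6) is absent (z outside [7.5, 31.5]); Taking the union: only the 6×25.5 cube is present, so the union is just that shape — area = 153.00 mm². At z = 29: the cube is not intersected at this z (z outside [0, 7.5]); the r=5.5 cylinder at (4, 6) contributes a regular 16-gon of circumradius 5.5 (area = (16/2)·5.500²·sin(360°/16) = 92.61 mm²); Merging all regions: only the r=5.5 cylinder at (4, 6) is present, so the union is just that shape — area = 92.61 mm². Checking containment: at z = 29 the cross-section extends beyond the z = 7.3 cross-section by about 32.28 mm².

part overhangs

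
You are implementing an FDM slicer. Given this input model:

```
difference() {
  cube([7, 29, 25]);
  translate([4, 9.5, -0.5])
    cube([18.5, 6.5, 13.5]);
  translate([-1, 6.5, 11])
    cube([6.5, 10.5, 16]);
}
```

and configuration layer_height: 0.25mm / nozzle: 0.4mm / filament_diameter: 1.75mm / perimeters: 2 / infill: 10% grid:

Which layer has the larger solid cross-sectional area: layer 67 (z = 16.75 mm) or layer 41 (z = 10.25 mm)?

Layer 67 (z = 16.75): the cube (footprint 7×29) is included at this height (area 203.00 mm²); the cube at (4, 9.5) is not intersected at this z (z outside [-0.5, 13]); the 6.5×10.5 cube at (-1, 6.5) contributes its full rectangle (area 68.25 mm²); Taking the first minus the rest: starting from the 7×29 cube (203.00 mm²), the 6.5×10.5 cube at (-1, 6.5) partially overlaps it — only the 57.75 mm² overlap (of its 68.25 mm²) is removed, clipping the outline — area = 145.25 mm². So its area = 145.25 mm². Layer 41 (z = 10.25): the 7×29 cube contributes its full rectangle (area 203.00 mm²); the cube at (4, 9.5) is present — its section is the full 18.5×6.5 rectangle (area 120.25 mm²); the cube at (-1, 6.5) is absent (z outside [11, 27]); Subtracting the remaining from the first: starting from the 7×29 cube (203.00 mm²), the 18.5×6.5 cube at (4, 9.5) partially overlaps it — only the 19.50 mm² overlap (of its 120.25 mm²) is removed, clipping the outline — area = 183.50 mm². So its area = 183.50 mm². Layer 41 is larger (183.50 vs 145.25 mm²).

layer 41 (z = 10.25 mm)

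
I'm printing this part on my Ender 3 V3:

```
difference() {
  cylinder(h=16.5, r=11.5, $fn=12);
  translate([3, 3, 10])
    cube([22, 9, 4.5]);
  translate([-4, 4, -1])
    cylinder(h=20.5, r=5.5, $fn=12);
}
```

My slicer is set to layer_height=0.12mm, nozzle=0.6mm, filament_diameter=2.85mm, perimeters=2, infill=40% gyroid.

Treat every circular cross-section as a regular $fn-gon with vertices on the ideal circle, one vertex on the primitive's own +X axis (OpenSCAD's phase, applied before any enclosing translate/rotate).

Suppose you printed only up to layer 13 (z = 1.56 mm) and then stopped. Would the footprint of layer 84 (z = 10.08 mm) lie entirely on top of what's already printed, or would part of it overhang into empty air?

Compare the two slices. At z = 1.56: the r=11.5 cylinder contributes a regular 12-gon of circumradius 11.5 (area = (12/2)·11.500²·sin(360°/12) = 396.75 mm²); the cube at (3, 3) does not reach this height (z outside [10, 14.5]); the r=5.5 cylinder at (-4, 4) gives a regular 12-gon of circumradius 5.5 (constant along its height) (area = (12/2)·5.500²·sin(360°/12) = 90.75 mm²); Taking the first minus the rest: starting from the r=11.5 cylinder (396.75 mm²), the r=5.5 cylinder at (-4, 4) lies wholly inside it (removes its full 90.75 mm² and its 34.16 mm outline becomes a hole wall) — area = 306.00 mm². At z = 10.08: the r=11.5 cylinder gives a regular 12-gon of circumradius 11.5 (constant along its height) (area = (12/2)·11.500²·sin(360°/12) = 396.75 mm²); the 22×9 cube at (3, 3) contributes its full rectangle (area 198.00 mm²); the cylinder at (-4, 4): section is a regular 12-gon, circumradius r=5.5 (area = (12/2)·5.500²·sin(360°/12) = 90.75 mm²); Taking the first minus the rest: starting from the r=11.5 cylinder (396.75 mm²), the 22×9 cube at (3, 3) partially overlaps it — only the 41.60 mm² overlap (of its 198.00 mm²) is removed, clipping the outline; the r=5.5 cylinder at (-4, 4) lies wholly inside it (removes its full 90.75 mm² and its 34.16 mm outline becomes a hole wall) — area = 264.40 mm². Checking containment: the cross-section at z = 10.08 is a subset of the cross-section at z = 1.56.

entirely on top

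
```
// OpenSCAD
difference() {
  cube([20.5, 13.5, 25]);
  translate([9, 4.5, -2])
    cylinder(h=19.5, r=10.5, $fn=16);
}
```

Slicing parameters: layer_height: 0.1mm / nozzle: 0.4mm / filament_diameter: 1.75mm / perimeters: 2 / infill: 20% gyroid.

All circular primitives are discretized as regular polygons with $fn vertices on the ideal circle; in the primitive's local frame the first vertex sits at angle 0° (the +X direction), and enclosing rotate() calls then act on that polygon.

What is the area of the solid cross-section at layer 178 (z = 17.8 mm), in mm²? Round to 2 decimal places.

At z = 17.8 mm: the 20.5×13.5 cube contributes its full rectangle (area 276.75 mm²); the cylinder at (9, 4.5) is absent (z outside [-2, 17.5]); Subtracting the remaining from the first: none of the subtracted shapes is present at this height, so the 20.5×13.5 cube is unchanged — area = 276.75 mm². Overall, the cross-section is a single solid region. Net area = 276.75 mm².

276.75 mm²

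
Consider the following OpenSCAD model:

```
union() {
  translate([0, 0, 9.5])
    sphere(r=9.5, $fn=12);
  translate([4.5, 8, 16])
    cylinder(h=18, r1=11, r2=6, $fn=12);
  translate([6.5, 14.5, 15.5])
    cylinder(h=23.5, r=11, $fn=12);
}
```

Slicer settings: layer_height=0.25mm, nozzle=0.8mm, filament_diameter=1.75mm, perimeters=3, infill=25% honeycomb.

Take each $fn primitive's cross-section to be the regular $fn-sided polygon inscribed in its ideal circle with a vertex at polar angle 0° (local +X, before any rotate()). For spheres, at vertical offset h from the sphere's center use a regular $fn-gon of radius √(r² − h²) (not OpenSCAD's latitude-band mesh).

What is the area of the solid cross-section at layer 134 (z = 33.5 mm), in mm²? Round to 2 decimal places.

At z = 33.5 mm: the sphere is absent (|z−center|=24.000 > r=9.5); the cone at (4.5, 8) (r1=11→r2=6) has section circumradius 6.139 here — a regular 12-gon (area = (12/2)·6.139²·sin(360°/12) = 113.06 mm²); the cylinder at (6.5, 14.5): section is a regular 12-gon, circumradius r=11 (area = (12/2)·11.000²·sin(360°/12) = 363.00 mm²); Combining (union): the regions partially overlap — summed areas 476.06 mm² minus the doubly-counted overlap 96.21 mm² gives 379.84 mm² — area = 379.84 mm². Overall, the cross-section is a single solid region. Net area = 379.84 mm².

379.84 mm²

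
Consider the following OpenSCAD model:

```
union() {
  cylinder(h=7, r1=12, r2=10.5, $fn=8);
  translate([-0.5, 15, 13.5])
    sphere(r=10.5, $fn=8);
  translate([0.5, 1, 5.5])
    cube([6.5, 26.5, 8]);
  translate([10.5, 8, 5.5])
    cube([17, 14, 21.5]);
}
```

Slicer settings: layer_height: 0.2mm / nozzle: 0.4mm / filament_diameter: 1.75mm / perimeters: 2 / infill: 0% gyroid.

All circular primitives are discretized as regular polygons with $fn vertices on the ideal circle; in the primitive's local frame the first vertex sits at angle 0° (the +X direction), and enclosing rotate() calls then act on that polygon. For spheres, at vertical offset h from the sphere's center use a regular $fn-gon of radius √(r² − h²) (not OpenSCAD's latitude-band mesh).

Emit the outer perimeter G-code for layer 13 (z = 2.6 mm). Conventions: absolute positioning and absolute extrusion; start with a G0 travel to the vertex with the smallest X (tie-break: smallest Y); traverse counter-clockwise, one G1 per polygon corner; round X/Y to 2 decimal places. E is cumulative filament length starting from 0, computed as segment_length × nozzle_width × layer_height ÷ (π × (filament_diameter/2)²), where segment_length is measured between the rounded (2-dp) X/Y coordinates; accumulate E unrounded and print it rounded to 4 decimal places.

G0 X-11.44 Y0.00 Z2.60
G1 X-8.09 Y-8.09 E0.2912
G1 X0.00 Y-11.44 E0.5825
G1 X8.09 Y-8.09 E0.8737
G1 X11.44 Y0.00 E1.1649
G1 X8.09 Y8.09 E1.4562
G1 X0.00 Y11.44 E1.7474
G1 X-8.09 Y8.09 E2.0386
G1 X-11.44 Y0.00 E2.3299

At z = 2.6 mm: the cone contributes a regular 8-gon of circumradius 11.443 (interpolated between r1=12 and r2=10.5 at t=0.371); the sphere at (-0.5, 15) is absent (|z−center|=10.900 > r=10.5); the cube at (0.5, 1) is absent (z outside [5.5, 13.5]); the cube at (10.5, 8) is absent (z outside [5.5, 27]); Taking the union: only the cone is present, so the union is just that shape — 1 connected region. The outline is a single polygon with 8 vertices. Extrusion per mm of travel: 0.4 × 0.2 / (π × 0.875²) = 0.033260. Accumulating E over each segment gives final E = 2.3299.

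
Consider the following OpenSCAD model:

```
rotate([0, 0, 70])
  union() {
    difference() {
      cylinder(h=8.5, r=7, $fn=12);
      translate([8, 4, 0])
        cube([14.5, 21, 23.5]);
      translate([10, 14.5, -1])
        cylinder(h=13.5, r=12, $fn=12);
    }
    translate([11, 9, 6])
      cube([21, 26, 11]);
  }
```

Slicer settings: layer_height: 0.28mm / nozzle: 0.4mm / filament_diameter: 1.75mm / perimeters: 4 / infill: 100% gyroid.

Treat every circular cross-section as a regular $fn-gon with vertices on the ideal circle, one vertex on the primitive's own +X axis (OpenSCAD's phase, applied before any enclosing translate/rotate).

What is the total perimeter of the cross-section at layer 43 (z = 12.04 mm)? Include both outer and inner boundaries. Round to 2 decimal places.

94.00 mm

At z = 12.04 mm: the cylinder is absent (z outside [0, 8.5]); the cube at (8, 4) is present — its section is the full 14.5×21 rectangle (perimeter 71.00 mm); the r=12 cylinder at (10, 14.5) gives a regular 12-gon of circumradius 12 (constant along its height) (perimeter = 2·12·12.000·sin(180°/12) = 74.54 mm); Taking the first minus the rest: the first operand is absent here, so nothing remains; the cube at (11, 9) (footprint 21×26) is included at this height (perimeter 94.00 mm); Taking the union: only the 21×26 cube at (11, 9) is present, so the union is just that shape — boundary = 94.00 mm; (rotated 70° about Z; rotation is an isometry so areas/perimeters/island counts are preserved). Overall, the cross-section is a single solid region. Total boundary length (outer) = 94.00 mm.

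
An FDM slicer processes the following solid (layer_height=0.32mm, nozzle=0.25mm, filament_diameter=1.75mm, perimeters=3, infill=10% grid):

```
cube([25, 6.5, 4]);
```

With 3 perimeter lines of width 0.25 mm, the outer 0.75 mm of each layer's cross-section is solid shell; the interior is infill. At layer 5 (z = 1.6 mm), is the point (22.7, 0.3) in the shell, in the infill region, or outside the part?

At z = 1.6 mm: the 25×6.5 cube contributes its full rectangle. Overall, the cross-section is a single solid region. The nearest boundary edge runs (0.00, 0.00)→(25.00, 0.00); distance from the point to it = 0.30 mm. The point is inside the cross-section, 0.30 mm from the nearest boundary — within the 0.75 mm shell band (3 × 0.25).

shell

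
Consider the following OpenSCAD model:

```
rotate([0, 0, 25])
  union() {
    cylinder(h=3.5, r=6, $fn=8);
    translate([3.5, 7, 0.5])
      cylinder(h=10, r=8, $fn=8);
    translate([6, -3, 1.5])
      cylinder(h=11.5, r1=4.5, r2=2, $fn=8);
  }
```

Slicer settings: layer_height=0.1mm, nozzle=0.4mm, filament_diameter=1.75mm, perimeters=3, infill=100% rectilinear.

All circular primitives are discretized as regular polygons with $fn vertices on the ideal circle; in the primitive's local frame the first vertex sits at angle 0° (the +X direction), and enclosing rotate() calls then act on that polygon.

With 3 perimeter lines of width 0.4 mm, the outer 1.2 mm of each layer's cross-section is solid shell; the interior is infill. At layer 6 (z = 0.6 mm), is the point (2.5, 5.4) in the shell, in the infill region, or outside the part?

infill

At z = 0.6 mm: the r=6 cylinder contributes a regular 8-gon of circumradius 6; the cylinder at (3.5, 7): section is a regular 8-gon, circumradius r=8; the cone at (6, -3) is not intersected at this z (z outside [1.5, 13]); Taking the union: the regions partially overlap (shared area 40.17 mm²), so overlapping operands fuse into one piece — 1 connected region; (rotated 25° about Z; rotation is an isometry so areas/perimeters/island counts are preserved). Overall, the cross-section is a single solid region. Undo the 25° rotation: the query point maps to (4.548, 3.838) in the un-rotated model frame. The nearest boundary edge runs (9.16, 1.34)→(5.99, 0.03); distance from the point to it = 4.07 mm. The point is inside the cross-section and 4.07 mm from the nearest boundary — more than the 1.2 mm shell width (3 × 0.4), so it's in the infill interior.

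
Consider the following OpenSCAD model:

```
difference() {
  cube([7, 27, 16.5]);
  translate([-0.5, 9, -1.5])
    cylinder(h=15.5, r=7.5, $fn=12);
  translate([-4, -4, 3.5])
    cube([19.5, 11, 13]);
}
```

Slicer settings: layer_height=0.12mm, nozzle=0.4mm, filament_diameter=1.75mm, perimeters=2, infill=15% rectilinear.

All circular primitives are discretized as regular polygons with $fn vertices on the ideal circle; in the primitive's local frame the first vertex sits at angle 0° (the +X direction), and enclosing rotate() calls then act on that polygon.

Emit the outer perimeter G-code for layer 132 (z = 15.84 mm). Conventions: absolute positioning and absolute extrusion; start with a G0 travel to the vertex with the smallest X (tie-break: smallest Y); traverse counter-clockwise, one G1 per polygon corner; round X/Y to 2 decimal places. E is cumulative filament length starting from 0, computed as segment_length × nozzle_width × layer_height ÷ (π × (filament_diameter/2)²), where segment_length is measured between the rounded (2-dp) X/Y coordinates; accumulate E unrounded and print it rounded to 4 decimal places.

At z = 15.84 mm: the 7×27 cube contributes its full rectangle; the cylinder at (-0.5, 9) is not intersected at this z (z outside [-1.5, 14]); the 19.5×11 cube at (-4, -4) contributes its full rectangle; Taking the first minus the rest: starting from the 7×27 cube, the 19.5×11 cube at (-4, -4) partially overlaps it — only the 49.00 mm² overlap (of its 214.50 mm²) is removed, clipping the outline — 1 connected region. The outline is a single polygon with 4 vertices. Extrusion per mm of travel: 0.4 × 0.12 / (π × 0.875²) = 0.019956. Accumulating E over each segment gives final E = 1.0776.

G0 X0.00 Y7.00 Z15.84
G1 X7.00 Y7.00 E0.1397
G1 X7.00 Y27.00 E0.5388
G1 X0.00 Y27.00 E0.6785
G1 X0.00 Y7.00 E1.0776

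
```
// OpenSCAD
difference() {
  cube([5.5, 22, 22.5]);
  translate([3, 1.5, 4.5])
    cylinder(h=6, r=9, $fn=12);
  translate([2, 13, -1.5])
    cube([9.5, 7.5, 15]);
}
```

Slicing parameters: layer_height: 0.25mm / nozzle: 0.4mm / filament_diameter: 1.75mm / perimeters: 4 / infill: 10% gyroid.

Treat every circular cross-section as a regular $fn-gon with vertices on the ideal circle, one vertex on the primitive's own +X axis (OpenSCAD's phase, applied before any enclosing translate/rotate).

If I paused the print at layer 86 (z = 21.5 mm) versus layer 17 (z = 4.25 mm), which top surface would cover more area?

Layer 86 (z = 21.5): the cube is present — its section is the full 5.5×22 rectangle (area 121.00 mm²); the cylinder at (3, 1.5) does not reach this height (z outside [4.5, 10.5]); the cube at (2, 13) is absent (z outside [-1.5, 13.5]); After the difference (first − rest): none of the subtracted shapes is present at this height, so the 5.5×22 cube is unchanged — area = 121.00 mm². So its area = 121.00 mm². Layer 17 (z = 4.25): the cube is present — its section is the full 5.5×22 rectangle (area 121.00 mm²); the cylinder at (3, 1.5) is absent (z outside [4.5, 10.5]); the 9.5×7.5 cube at (2, 13) contributes its full rectangle (area 71.25 mm²); Subtracting the remaining from the first: starting from the 5.5×22 cube (121.00 mm²), the 9.5×7.5 cube at (2, 13) partially overlaps it — only the 26.25 mm² overlap (of its 71.25 mm²) is removed, clipping the outline — area = 94.75 mm². So its area = 94.75 mm². Layer 86 is larger (121.00 vs 94.75 mm²).

layer 86 (z = 21.5 mm)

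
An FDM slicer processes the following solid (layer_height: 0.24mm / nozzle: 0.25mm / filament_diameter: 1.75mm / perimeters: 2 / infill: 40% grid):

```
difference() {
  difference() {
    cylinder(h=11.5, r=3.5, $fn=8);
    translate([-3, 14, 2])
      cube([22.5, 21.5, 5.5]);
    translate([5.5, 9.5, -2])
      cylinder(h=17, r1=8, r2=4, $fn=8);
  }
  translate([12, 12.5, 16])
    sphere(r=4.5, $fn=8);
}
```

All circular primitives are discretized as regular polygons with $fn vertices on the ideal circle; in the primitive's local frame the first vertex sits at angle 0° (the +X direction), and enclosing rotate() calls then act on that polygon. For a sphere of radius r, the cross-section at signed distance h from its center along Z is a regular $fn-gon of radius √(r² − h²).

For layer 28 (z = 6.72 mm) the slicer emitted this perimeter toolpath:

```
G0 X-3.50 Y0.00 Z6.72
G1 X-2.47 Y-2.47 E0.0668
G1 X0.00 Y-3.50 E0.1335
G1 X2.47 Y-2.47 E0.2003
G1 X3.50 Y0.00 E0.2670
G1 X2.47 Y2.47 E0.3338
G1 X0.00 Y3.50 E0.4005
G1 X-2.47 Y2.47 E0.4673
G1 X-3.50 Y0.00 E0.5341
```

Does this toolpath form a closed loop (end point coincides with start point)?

Start point (G0): (-3.50, 0.00). End point (last G1): the path returns to the start — closed.

yes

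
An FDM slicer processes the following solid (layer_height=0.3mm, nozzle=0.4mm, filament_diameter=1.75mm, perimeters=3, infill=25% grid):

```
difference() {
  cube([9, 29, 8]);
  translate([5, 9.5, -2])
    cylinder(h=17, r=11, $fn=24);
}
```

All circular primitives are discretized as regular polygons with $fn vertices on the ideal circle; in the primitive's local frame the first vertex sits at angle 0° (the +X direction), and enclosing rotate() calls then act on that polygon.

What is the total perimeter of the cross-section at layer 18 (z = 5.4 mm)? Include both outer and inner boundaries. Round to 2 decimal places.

At z = 5.4 mm: the cube (footprint 9×29) is included at this height (perimeter 76.00 mm); the r=11 cylinder at (5, 9.5) contributes a regular 24-gon of circumradius 11 (perimeter = 2·24·11.000·sin(180°/24) = 68.92 mm); Taking the first minus the rest: starting from the 9×29 cube, the r=11 cylinder at (5, 9.5) partially overlaps it — only the 180.96 mm² overlap (of its 375.81 mm²) is removed, clipping the outline — boundary = 37.44 mm. Overall, the cross-section is a single solid region. Total boundary length (outer) = 37.44 mm.

37.44 mm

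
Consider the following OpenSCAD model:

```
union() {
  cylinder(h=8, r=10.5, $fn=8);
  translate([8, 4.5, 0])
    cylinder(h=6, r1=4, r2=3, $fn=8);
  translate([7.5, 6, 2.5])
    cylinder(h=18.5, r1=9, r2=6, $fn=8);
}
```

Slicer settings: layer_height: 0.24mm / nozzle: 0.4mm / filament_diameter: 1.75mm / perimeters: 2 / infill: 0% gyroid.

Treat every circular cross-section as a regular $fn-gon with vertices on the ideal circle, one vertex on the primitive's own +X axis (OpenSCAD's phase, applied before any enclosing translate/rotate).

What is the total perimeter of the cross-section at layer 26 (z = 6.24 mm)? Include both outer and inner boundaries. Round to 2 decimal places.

79.03 mm

At z = 6.24 mm: the r=10.5 cylinder contributes a regular 8-gon of circumradius 10.5 (perimeter = 2·8·10.500·sin(180°/8) = 64.29 mm); the cone at (8, 4.5) is not intersected at this z (z outside [0, 6]); the cone at (7.5, 6) contributes a regular 8-gon of circumradius 8.394 (interpolated between r1=9 and r2=6 at t=0.202) (perimeter = 2·8·8.394·sin(180°/8) = 51.39 mm); Merging all regions: the regions partially overlap (shared area 87.75 mm²), so the edge portions inside another operand are dropped and the merged outline is re-measured after clipping — boundary = 79.03 mm. Overall, the cross-section is a single solid region. Total boundary length (outer) = 79.03 mm.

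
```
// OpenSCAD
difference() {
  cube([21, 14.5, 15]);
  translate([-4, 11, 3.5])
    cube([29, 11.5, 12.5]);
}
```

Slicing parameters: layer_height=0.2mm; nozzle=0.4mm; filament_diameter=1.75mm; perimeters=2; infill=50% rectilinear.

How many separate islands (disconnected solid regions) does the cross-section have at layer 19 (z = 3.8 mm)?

1

At z = 3.8 mm: the 21×14.5 cube contributes its full rectangle; the 29×11.5 cube at (-4, 11) contributes its full rectangle; After the difference (first − rest): starting from the 21×14.5 cube, the 29×11.5 cube at (-4, 11) partially overlaps it — only the 73.50 mm² overlap (of its 333.50 mm²) is removed, clipping the outline — 1 connected region. Overall, the cross-section is a single solid region. Island count = 1.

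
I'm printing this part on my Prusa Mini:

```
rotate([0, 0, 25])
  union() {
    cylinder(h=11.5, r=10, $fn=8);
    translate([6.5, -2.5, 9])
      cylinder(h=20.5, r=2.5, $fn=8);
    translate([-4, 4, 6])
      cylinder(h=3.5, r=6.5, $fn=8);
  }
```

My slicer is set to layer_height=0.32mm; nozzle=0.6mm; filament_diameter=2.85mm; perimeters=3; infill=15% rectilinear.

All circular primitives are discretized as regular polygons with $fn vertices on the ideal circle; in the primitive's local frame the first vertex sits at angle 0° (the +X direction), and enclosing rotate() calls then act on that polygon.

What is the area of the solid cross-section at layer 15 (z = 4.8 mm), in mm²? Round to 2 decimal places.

At z = 4.8 mm: the r=10 cylinder gives a regular 8-gon of circumradius 10 (constant along its height) (area = (8/2)·10.000²·sin(360°/8) = 282.84 mm²); the cylinder at (6.5, -2.5) does not reach this height (z outside [9, 29.5]); the cylinder at (-4, 4) does not reach this height (z outside [6, 9.5]); Combining (union): only the r=10 cylinder is present, so the union is just that shape — area = 282.84 mm²; (whole slice rotated 25° about Z — lengths, areas and connectivity unchanged). Overall, the cross-section is a single solid region. Net area = 282.84 mm².

282.84 mm²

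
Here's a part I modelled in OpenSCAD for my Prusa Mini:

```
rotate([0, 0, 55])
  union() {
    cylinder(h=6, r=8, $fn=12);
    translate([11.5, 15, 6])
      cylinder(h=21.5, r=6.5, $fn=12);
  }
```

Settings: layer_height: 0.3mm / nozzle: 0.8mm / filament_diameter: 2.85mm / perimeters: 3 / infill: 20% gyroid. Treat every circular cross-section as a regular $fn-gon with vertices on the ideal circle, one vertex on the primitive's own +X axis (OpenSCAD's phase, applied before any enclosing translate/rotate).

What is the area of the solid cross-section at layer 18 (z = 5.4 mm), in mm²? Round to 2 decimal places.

192.00 mm²

At z = 5.4 mm: the r=8 cylinder contributes a regular 12-gon of circumradius 8 (area = (12/2)·8.000²·sin(360°/12) = 192.00 mm²); the cylinder at (11.5, 15) is not intersected at this z (z outside [6, 27.5]); Merging all regions: only the r=8 cylinder is present, so the union is just that shape — area = 192.00 mm²; (whole slice rotated 55° about Z — lengths, areas and connectivity unchanged). Overall, the cross-section is a single solid region. Net area = 192.00 mm².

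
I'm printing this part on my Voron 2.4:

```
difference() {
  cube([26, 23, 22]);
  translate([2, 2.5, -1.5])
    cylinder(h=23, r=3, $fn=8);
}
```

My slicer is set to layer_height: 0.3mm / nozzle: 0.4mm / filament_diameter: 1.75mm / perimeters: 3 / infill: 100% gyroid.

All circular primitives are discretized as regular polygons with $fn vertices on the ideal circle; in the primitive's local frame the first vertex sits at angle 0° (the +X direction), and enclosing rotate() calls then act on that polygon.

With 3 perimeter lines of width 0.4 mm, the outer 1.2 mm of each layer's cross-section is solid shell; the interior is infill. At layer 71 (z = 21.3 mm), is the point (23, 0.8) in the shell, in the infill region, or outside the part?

At z = 21.3 mm: the cube is present — its section is the full 26×23 rectangle; the r=3 cylinder at (2, 2.5) gives a regular 8-gon of circumradius 3 (constant along its height); Taking the first minus the rest: starting from the 26×23 cube, the r=3 cylinder at (2, 2.5) partially overlaps it — only the 22.47 mm² overlap (of its 25.46 mm²) is removed, clipping the outline — 2 connected regions. Overall, the cross-section has 2 separate islands. The nearest boundary edge runs (26.00, 0.00)→(3.21, 0.00); distance from the point to it = 0.80 mm. (Shell/infill is judged within the island containing the point — the largest one.) The point is inside the cross-section, 0.80 mm from the nearest boundary — within the 1.2 mm shell band (3 × 0.4).

shell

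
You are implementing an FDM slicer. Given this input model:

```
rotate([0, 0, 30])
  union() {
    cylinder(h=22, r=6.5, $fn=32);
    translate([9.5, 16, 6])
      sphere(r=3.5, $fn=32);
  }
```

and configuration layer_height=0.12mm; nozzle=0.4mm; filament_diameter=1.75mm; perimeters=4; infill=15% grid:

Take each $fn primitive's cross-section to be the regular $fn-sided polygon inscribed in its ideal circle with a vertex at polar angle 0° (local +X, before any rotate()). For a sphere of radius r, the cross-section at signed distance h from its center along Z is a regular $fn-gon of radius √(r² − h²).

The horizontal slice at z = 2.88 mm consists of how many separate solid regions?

2

At z = 2.88 mm: the r=6.5 cylinder contributes a regular 32-gon of circumradius 6.5; the sphere at (9.5, 16): section is a regular 32-gon, circumradius = √(r²−h²) = √(3.5²−3.12²) = 1.586; Combining (union): the 2 present regions are separate (no shared area or edge), so areas and boundary lengths simply add and each stays a separate island — 2 connected regions; (rotated 30° about Z; rotation is an isometry so areas/perimeters/island counts are preserved). The result has 2 disconnected regions.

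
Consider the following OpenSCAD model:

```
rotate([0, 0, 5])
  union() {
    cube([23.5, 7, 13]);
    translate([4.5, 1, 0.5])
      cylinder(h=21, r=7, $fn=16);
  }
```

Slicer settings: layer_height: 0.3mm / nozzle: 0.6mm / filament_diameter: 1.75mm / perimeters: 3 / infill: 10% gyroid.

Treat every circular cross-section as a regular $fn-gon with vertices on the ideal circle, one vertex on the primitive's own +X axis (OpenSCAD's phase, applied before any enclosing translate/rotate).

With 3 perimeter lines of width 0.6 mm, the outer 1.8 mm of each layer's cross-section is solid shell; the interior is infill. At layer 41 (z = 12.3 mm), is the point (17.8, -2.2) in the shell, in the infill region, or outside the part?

outside

At z = 12.3 mm: the cube is present — its section is the full 23.5×7 rectangle; the r=7 cylinder at (4.5, 1) contributes a regular 16-gon of circumradius 7; Taking the union: the regions partially overlap (shared area 73.35 mm²), so overlapping operands fuse into one piece — 1 connected region; (whole slice rotated 5° about Z — lengths, areas and connectivity unchanged). Overall, the cross-section is a single solid region. Undo the 5° rotation: the query point maps to (17.541, -3.743) in the un-rotated model frame. The nearest boundary edge runs (23.50, 0.00)→(11.30, 0.00); distance from the point to it = 3.74 mm. The point is not inside any of the regions above, so it lies outside the cross-section (3.74 mm from the nearest boundary).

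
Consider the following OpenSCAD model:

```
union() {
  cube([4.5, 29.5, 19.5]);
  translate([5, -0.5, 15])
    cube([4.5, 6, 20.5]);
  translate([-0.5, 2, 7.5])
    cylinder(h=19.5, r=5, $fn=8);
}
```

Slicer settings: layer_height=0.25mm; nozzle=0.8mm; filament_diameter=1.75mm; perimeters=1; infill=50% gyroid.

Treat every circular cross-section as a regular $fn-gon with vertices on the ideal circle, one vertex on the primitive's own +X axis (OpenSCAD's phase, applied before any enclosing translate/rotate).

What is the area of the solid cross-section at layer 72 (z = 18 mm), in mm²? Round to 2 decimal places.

At z = 18 mm: the cube is present — its section is the full 4.5×29.5 rectangle (area 132.75 mm²); the 4.5×6 cube at (5, -0.5) contributes its full rectangle (area 27.00 mm²); the r=5 cylinder at (-0.5, 2) gives a regular 8-gon of circumradius 5 (constant along its height) (area = (8/2)·5.000²·sin(360°/8) = 70.71 mm²); Merging all regions: the regions partially overlap — summed areas 230.46 mm² minus the doubly-counted overlap 23.40 mm² gives 207.06 mm² — area = 207.06 mm². Overall, the cross-section has 2 separate islands. Net area = 207.06 mm².

207.06 mm²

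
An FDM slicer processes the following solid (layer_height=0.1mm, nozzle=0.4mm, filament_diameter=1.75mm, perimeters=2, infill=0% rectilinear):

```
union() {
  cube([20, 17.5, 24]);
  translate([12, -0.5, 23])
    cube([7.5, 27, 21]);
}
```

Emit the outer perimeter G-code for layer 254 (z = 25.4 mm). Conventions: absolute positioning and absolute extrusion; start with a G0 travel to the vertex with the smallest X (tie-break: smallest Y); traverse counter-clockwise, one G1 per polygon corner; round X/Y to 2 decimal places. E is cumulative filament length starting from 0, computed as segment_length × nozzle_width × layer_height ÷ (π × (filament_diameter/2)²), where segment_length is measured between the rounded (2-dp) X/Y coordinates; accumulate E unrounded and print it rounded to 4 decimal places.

G0 X12.00 Y-0.50 Z25.40
G1 X19.50 Y-0.50 E0.1247
G1 X19.50 Y26.50 E0.5737
G1 X12.00 Y26.50 E0.6985
G1 X12.00 Y-0.50 E1.1475

At z = 25.4 mm: the cube is not intersected at this z (z outside [0, 24]); the 7.5×27 cube at (12, -0.5) contributes its full rectangle; Taking the union: only the 7.5×27 cube at (12, -0.5) is present, so the union is just that shape — 1 connected region. The outline is a single polygon with 4 vertices. Extrusion per mm of travel: 0.4 × 0.1 / (π × 0.875²) = 0.016630. Accumulating E over each segment gives final E = 1.1475.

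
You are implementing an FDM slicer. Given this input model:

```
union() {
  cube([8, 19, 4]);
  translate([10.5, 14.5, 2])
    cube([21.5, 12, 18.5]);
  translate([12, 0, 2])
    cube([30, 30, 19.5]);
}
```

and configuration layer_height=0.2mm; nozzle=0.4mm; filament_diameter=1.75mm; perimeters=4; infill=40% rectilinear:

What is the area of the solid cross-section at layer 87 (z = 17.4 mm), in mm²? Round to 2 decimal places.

At z = 17.4 mm: the cube is absent (z outside [0, 4]); the cube at (10.5, 14.5) is present — its section is the full 21.5×12 rectangle (area 258.00 mm²); the 30×30 cube at (12, 0) contributes its full rectangle (area 900.00 mm²); Combining (union): the regions partially overlap — summed areas 1158.00 mm² minus the doubly-counted overlap 240.00 mm² gives 918.00 mm² — area = 918.00 mm². Overall, the cross-section is a single solid region. Net area = 918.00 mm².

918.00 mm²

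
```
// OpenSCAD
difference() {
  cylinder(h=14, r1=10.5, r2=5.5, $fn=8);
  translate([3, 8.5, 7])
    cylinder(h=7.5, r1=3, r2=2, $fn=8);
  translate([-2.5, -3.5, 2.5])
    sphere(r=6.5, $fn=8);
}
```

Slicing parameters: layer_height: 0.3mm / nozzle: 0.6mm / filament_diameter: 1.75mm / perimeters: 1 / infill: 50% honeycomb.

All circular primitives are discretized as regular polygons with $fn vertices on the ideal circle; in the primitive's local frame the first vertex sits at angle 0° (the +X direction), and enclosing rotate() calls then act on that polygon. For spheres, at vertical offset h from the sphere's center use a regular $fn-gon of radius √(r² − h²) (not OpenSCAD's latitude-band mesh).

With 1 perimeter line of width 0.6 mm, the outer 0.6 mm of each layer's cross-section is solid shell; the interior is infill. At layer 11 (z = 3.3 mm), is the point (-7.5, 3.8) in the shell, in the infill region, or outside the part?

At z = 3.3 mm: the cone: at t=0.236 of its height the radius interpolates to r₁+(r₂−r₁)t = 9.321, giving a regular 8-gon of that circumradius; the cone at (3, 8.5) is absent (z outside [7, 14.5]); the sphere at (-2.5, -3.5): section is a regular 8-gon, circumradius = √(r²−h²) = √(6.5²−0.8²) = 6.451; After the difference (first − rest): starting from the cone, the r=6.5 sphere at (-2.5, -3.5) partially overlaps it — only the 103.99 mm² overlap (of its 117.69 mm²) is removed, clipping the outline — 1 connected region. Overall, the cross-section is a single solid region. The nearest boundary edge runs (-9.32, 0.00)→(-6.59, 6.59); distance from the point to it = 0.23 mm. The point is inside the cross-section, 0.23 mm from the nearest boundary — within the 0.6 mm shell band (1 × 0.6).

shell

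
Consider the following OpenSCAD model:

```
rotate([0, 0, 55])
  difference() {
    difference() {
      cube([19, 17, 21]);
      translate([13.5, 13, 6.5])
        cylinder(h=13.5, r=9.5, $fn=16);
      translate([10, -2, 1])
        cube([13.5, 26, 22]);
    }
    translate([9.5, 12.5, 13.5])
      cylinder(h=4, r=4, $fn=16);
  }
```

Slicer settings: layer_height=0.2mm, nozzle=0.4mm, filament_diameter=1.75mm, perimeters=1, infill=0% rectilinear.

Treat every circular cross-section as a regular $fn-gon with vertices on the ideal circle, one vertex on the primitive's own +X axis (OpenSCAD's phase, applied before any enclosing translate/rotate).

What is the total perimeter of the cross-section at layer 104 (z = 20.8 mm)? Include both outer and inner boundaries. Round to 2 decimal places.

At z = 20.8 mm: the cube is present — its section is the full 19×17 rectangle (perimeter 72.00 mm); the cylinder at (13.5, 13) is not intersected at this z (z outside [6.5, 20]); the cube at (10, -2) is present — its section is the full 13.5×26 rectangle (perimeter 79.00 mm); Taking the first minus the rest: starting from the 19×17 cube, the 13.5×26 cube at (10, -2) partially overlaps it — only the 153.00 mm² overlap (of its 351.00 mm²) is removed, clipping the outline — boundary = 54.00 mm; the cylinder at (9.5, 12.5) does not reach this height (z outside [13.5, 17.5]); After the difference (first − rest): none of the subtracted shapes is present at this height, so that combined region is unchanged — boundary = 54.00 mm; (whole slice rotated 55° about Z — lengths, areas and connectivity unchanged). Overall, the cross-section is a single solid region. Total boundary length (outer) = 54.00 mm.

54.00 mm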